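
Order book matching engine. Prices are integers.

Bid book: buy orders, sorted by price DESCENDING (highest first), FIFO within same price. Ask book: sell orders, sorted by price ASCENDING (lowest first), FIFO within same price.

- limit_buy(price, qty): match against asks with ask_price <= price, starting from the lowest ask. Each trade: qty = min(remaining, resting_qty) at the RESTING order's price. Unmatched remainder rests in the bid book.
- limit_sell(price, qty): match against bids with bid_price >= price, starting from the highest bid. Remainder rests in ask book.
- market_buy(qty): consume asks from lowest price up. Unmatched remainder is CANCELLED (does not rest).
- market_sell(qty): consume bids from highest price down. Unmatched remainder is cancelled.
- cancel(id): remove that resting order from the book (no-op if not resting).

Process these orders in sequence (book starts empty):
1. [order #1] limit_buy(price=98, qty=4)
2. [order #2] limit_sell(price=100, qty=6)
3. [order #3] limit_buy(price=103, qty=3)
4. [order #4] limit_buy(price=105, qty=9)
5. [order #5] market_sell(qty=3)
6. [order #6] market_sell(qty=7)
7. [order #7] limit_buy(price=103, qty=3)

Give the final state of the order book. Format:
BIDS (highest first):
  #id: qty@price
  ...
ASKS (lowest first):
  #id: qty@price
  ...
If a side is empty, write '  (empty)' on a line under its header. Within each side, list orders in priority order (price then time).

Answer: BIDS (highest first):
  #7: 3@103
ASKS (lowest first):
  (empty)

Derivation:
After op 1 [order #1] limit_buy(price=98, qty=4): fills=none; bids=[#1:4@98] asks=[-]
After op 2 [order #2] limit_sell(price=100, qty=6): fills=none; bids=[#1:4@98] asks=[#2:6@100]
After op 3 [order #3] limit_buy(price=103, qty=3): fills=#3x#2:3@100; bids=[#1:4@98] asks=[#2:3@100]
After op 4 [order #4] limit_buy(price=105, qty=9): fills=#4x#2:3@100; bids=[#4:6@105 #1:4@98] asks=[-]
After op 5 [order #5] market_sell(qty=3): fills=#4x#5:3@105; bids=[#4:3@105 #1:4@98] asks=[-]
After op 6 [order #6] market_sell(qty=7): fills=#4x#6:3@105 #1x#6:4@98; bids=[-] asks=[-]
After op 7 [order #7] limit_buy(price=103, qty=3): fills=none; bids=[#7:3@103] asks=[-]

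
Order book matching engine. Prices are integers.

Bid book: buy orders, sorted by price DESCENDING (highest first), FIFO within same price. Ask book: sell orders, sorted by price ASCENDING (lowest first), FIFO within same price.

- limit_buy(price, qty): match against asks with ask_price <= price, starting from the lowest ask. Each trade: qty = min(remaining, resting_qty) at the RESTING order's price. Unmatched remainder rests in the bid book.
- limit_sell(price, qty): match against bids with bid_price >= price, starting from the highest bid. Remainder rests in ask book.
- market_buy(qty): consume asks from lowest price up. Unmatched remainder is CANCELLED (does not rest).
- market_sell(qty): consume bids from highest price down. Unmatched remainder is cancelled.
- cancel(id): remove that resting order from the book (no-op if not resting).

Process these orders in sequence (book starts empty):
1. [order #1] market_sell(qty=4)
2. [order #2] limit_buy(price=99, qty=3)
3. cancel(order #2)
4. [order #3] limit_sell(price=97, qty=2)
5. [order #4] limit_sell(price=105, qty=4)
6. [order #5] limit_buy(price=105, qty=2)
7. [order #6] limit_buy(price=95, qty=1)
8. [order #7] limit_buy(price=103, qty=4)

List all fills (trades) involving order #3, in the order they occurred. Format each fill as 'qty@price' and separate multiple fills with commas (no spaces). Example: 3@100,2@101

After op 1 [order #1] market_sell(qty=4): fills=none; bids=[-] asks=[-]
After op 2 [order #2] limit_buy(price=99, qty=3): fills=none; bids=[#2:3@99] asks=[-]
After op 3 cancel(order #2): fills=none; bids=[-] asks=[-]
After op 4 [order #3] limit_sell(price=97, qty=2): fills=none; bids=[-] asks=[#3:2@97]
After op 5 [order #4] limit_sell(price=105, qty=4): fills=none; bids=[-] asks=[#3:2@97 #4:4@105]
After op 6 [order #5] limit_buy(price=105, qty=2): fills=#5x#3:2@97; bids=[-] asks=[#4:4@105]
After op 7 [order #6] limit_buy(price=95, qty=1): fills=none; bids=[#6:1@95] asks=[#4:4@105]
After op 8 [order #7] limit_buy(price=103, qty=4): fills=none; bids=[#7:4@103 #6:1@95] asks=[#4:4@105]

Answer: 2@97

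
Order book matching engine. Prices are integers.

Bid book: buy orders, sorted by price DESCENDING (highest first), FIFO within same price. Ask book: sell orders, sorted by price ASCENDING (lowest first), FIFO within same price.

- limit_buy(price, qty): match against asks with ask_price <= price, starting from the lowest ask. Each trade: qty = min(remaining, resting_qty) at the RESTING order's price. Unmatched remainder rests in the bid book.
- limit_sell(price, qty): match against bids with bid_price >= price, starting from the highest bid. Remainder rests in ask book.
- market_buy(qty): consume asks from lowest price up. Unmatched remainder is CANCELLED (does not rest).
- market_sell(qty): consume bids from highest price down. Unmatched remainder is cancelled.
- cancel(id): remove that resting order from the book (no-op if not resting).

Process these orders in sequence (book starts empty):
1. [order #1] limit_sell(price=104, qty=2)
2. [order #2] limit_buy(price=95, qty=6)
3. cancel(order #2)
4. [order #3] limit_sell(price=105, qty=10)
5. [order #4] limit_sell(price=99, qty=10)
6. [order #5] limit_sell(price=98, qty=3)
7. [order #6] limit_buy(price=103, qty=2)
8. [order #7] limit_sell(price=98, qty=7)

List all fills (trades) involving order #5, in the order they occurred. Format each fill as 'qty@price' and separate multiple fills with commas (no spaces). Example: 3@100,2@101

Answer: 2@98

Derivation:
After op 1 [order #1] limit_sell(price=104, qty=2): fills=none; bids=[-] asks=[#1:2@104]
After op 2 [order #2] limit_buy(price=95, qty=6): fills=none; bids=[#2:6@95] asks=[#1:2@104]
After op 3 cancel(order #2): fills=none; bids=[-] asks=[#1:2@104]
After op 4 [order #3] limit_sell(price=105, qty=10): fills=none; bids=[-] asks=[#1:2@104 #3:10@105]
After op 5 [order #4] limit_sell(price=99, qty=10): fills=none; bids=[-] asks=[#4:10@99 #1:2@104 #3:10@105]
After op 6 [order #5] limit_sell(price=98, qty=3): fills=none; bids=[-] asks=[#5:3@98 #4:10@99 #1:2@104 #3:10@105]
After op 7 [order #6] limit_buy(price=103, qty=2): fills=#6x#5:2@98; bids=[-] asks=[#5:1@98 #4:10@99 #1:2@104 #3:10@105]
After op 8 [order #7] limit_sell(price=98, qty=7): fills=none; bids=[-] asks=[#5:1@98 #7:7@98 #4:10@99 #1:2@104 #3:10@105]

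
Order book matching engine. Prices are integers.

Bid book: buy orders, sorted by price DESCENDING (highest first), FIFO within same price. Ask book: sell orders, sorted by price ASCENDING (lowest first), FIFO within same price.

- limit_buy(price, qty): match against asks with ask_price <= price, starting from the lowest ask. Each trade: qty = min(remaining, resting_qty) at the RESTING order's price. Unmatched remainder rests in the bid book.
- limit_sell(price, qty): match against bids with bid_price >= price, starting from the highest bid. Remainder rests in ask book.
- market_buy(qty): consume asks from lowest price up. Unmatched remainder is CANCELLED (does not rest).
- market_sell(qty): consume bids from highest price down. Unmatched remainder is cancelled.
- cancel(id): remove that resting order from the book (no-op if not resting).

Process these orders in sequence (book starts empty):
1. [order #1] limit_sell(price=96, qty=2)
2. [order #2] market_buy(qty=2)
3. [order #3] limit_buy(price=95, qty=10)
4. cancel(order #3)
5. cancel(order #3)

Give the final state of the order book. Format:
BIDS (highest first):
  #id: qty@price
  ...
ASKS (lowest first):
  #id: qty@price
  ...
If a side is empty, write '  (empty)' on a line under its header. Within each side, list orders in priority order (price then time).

Answer: BIDS (highest first):
  (empty)
ASKS (lowest first):
  (empty)

Derivation:
After op 1 [order #1] limit_sell(price=96, qty=2): fills=none; bids=[-] asks=[#1:2@96]
After op 2 [order #2] market_buy(qty=2): fills=#2x#1:2@96; bids=[-] asks=[-]
After op 3 [order #3] limit_buy(price=95, qty=10): fills=none; bids=[#3:10@95] asks=[-]
After op 4 cancel(order #3): fills=none; bids=[-] asks=[-]
After op 5 cancel(order #3): fills=none; bids=[-] asks=[-]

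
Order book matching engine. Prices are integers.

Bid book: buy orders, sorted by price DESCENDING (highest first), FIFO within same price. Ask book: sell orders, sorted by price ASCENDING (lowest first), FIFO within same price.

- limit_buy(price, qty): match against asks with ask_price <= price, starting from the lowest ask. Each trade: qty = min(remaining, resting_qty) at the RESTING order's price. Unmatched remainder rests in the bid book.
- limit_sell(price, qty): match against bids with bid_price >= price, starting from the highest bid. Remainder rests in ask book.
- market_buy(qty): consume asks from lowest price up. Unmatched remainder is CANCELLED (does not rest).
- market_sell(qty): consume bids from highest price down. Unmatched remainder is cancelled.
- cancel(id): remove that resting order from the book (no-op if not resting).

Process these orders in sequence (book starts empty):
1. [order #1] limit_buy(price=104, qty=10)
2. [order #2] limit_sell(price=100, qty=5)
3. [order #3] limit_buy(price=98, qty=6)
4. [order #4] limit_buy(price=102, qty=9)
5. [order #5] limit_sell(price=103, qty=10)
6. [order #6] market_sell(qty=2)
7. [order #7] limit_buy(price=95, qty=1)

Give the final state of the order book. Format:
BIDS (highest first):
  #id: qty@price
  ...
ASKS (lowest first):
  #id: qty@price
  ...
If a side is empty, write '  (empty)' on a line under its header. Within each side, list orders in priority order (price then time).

After op 1 [order #1] limit_buy(price=104, qty=10): fills=none; bids=[#1:10@104] asks=[-]
After op 2 [order #2] limit_sell(price=100, qty=5): fills=#1x#2:5@104; bids=[#1:5@104] asks=[-]
After op 3 [order #3] limit_buy(price=98, qty=6): fills=none; bids=[#1:5@104 #3:6@98] asks=[-]
After op 4 [order #4] limit_buy(price=102, qty=9): fills=none; bids=[#1:5@104 #4:9@102 #3:6@98] asks=[-]
After op 5 [order #5] limit_sell(price=103, qty=10): fills=#1x#5:5@104; bids=[#4:9@102 #3:6@98] asks=[#5:5@103]
After op 6 [order #6] market_sell(qty=2): fills=#4x#6:2@102; bids=[#4:7@102 #3:6@98] asks=[#5:5@103]
After op 7 [order #7] limit_buy(price=95, qty=1): fills=none; bids=[#4:7@102 #3:6@98 #7:1@95] asks=[#5:5@103]

Answer: BIDS (highest first):
  #4: 7@102
  #3: 6@98
  #7: 1@95
ASKS (lowest first):
  #5: 5@103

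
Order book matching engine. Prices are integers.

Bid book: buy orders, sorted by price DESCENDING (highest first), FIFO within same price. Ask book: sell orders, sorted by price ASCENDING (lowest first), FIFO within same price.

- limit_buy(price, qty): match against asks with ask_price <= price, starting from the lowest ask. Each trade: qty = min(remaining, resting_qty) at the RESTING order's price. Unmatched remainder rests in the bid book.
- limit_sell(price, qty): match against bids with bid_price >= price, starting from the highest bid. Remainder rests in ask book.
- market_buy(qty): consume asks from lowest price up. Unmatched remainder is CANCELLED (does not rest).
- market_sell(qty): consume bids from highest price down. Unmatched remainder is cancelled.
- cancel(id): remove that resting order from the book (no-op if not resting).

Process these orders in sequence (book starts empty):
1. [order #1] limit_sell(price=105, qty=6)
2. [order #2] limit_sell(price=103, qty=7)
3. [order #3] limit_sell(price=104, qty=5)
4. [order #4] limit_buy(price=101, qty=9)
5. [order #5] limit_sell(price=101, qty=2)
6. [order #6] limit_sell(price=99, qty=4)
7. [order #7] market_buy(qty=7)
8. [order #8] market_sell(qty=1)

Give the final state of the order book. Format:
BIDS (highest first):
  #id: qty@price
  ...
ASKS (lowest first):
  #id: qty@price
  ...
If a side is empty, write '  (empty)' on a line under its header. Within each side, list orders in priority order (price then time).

After op 1 [order #1] limit_sell(price=105, qty=6): fills=none; bids=[-] asks=[#1:6@105]
After op 2 [order #2] limit_sell(price=103, qty=7): fills=none; bids=[-] asks=[#2:7@103 #1:6@105]
After op 3 [order #3] limit_sell(price=104, qty=5): fills=none; bids=[-] asks=[#2:7@103 #3:5@104 #1:6@105]
After op 4 [order #4] limit_buy(price=101, qty=9): fills=none; bids=[#4:9@101] asks=[#2:7@103 #3:5@104 #1:6@105]
After op 5 [order #5] limit_sell(price=101, qty=2): fills=#4x#5:2@101; bids=[#4:7@101] asks=[#2:7@103 #3:5@104 #1:6@105]
After op 6 [order #6] limit_sell(price=99, qty=4): fills=#4x#6:4@101; bids=[#4:3@101] asks=[#2:7@103 #3:5@104 #1:6@105]
After op 7 [order #7] market_buy(qty=7): fills=#7x#2:7@103; bids=[#4:3@101] asks=[#3:5@104 #1:6@105]
After op 8 [order #8] market_sell(qty=1): fills=#4x#8:1@101; bids=[#4:2@101] asks=[#3:5@104 #1:6@105]

Answer: BIDS (highest first):
  #4: 2@101
ASKS (lowest first):
  #3: 5@104
  #1: 6@105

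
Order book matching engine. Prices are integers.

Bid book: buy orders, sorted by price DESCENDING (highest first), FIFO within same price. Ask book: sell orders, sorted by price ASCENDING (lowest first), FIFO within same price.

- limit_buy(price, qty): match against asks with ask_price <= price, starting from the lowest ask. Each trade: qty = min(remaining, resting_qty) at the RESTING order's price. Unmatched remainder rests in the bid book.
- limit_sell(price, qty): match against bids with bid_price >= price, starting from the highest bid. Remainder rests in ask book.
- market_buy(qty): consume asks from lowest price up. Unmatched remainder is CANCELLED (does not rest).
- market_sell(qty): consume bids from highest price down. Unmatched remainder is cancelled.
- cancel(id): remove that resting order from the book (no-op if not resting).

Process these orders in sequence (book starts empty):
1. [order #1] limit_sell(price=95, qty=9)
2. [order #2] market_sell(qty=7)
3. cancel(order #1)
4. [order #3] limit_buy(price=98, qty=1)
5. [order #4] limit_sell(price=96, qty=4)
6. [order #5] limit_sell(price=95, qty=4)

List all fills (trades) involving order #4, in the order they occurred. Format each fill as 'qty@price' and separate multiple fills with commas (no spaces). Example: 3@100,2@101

After op 1 [order #1] limit_sell(price=95, qty=9): fills=none; bids=[-] asks=[#1:9@95]
After op 2 [order #2] market_sell(qty=7): fills=none; bids=[-] asks=[#1:9@95]
After op 3 cancel(order #1): fills=none; bids=[-] asks=[-]
After op 4 [order #3] limit_buy(price=98, qty=1): fills=none; bids=[#3:1@98] asks=[-]
After op 5 [order #4] limit_sell(price=96, qty=4): fills=#3x#4:1@98; bids=[-] asks=[#4:3@96]
After op 6 [order #5] limit_sell(price=95, qty=4): fills=none; bids=[-] asks=[#5:4@95 #4:3@96]

Answer: 1@98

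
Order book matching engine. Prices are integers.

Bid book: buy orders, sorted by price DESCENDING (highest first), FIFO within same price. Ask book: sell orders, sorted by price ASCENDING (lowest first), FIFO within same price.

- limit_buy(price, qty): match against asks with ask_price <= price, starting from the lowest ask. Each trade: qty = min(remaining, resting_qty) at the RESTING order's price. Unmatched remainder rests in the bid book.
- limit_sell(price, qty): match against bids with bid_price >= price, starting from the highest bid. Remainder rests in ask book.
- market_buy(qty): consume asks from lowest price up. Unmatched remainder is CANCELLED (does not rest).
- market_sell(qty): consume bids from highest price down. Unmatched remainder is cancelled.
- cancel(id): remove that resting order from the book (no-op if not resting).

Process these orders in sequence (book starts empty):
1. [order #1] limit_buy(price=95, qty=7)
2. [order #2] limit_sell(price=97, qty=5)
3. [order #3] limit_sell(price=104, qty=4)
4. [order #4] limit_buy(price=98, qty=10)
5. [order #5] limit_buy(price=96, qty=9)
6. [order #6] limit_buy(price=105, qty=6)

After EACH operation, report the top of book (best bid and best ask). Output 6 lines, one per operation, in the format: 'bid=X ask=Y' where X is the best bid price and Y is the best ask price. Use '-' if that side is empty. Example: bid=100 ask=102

After op 1 [order #1] limit_buy(price=95, qty=7): fills=none; bids=[#1:7@95] asks=[-]
After op 2 [order #2] limit_sell(price=97, qty=5): fills=none; bids=[#1:7@95] asks=[#2:5@97]
After op 3 [order #3] limit_sell(price=104, qty=4): fills=none; bids=[#1:7@95] asks=[#2:5@97 #3:4@104]
After op 4 [order #4] limit_buy(price=98, qty=10): fills=#4x#2:5@97; bids=[#4:5@98 #1:7@95] asks=[#3:4@104]
After op 5 [order #5] limit_buy(price=96, qty=9): fills=none; bids=[#4:5@98 #5:9@96 #1:7@95] asks=[#3:4@104]
After op 6 [order #6] limit_buy(price=105, qty=6): fills=#6x#3:4@104; bids=[#6:2@105 #4:5@98 #5:9@96 #1:7@95] asks=[-]

Answer: bid=95 ask=-
bid=95 ask=97
bid=95 ask=97
bid=98 ask=104
bid=98 ask=104
bid=105 ask=-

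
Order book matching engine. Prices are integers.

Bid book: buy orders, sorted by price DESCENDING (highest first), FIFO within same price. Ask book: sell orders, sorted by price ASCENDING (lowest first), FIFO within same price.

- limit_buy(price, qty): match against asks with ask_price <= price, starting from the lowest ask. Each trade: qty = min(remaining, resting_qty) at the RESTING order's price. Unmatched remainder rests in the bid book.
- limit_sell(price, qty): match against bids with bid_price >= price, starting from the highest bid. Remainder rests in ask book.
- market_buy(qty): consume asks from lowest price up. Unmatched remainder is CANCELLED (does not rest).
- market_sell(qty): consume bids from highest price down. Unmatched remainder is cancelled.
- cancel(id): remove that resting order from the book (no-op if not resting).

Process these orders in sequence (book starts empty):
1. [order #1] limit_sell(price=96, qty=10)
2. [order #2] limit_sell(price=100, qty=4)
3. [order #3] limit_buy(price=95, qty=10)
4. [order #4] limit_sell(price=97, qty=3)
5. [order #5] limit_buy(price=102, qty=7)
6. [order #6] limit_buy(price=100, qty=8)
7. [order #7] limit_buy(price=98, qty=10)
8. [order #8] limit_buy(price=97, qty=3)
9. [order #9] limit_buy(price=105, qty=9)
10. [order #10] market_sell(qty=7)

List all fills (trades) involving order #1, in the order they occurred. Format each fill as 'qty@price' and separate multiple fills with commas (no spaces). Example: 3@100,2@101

Answer: 7@96,3@96

Derivation:
After op 1 [order #1] limit_sell(price=96, qty=10): fills=none; bids=[-] asks=[#1:10@96]
After op 2 [order #2] limit_sell(price=100, qty=4): fills=none; bids=[-] asks=[#1:10@96 #2:4@100]
After op 3 [order #3] limit_buy(price=95, qty=10): fills=none; bids=[#3:10@95] asks=[#1:10@96 #2:4@100]
After op 4 [order #4] limit_sell(price=97, qty=3): fills=none; bids=[#3:10@95] asks=[#1:10@96 #4:3@97 #2:4@100]
After op 5 [order #5] limit_buy(price=102, qty=7): fills=#5x#1:7@96; bids=[#3:10@95] asks=[#1:3@96 #4:3@97 #2:4@100]
After op 6 [order #6] limit_buy(price=100, qty=8): fills=#6x#1:3@96 #6x#4:3@97 #6x#2:2@100; bids=[#3:10@95] asks=[#2:2@100]
After op 7 [order #7] limit_buy(price=98, qty=10): fills=none; bids=[#7:10@98 #3:10@95] asks=[#2:2@100]
After op 8 [order #8] limit_buy(price=97, qty=3): fills=none; bids=[#7:10@98 #8:3@97 #3:10@95] asks=[#2:2@100]
After op 9 [order #9] limit_buy(price=105, qty=9): fills=#9x#2:2@100; bids=[#9:7@105 #7:10@98 #8:3@97 #3:10@95] asks=[-]
After op 10 [order #10] market_sell(qty=7): fills=#9x#10:7@105; bids=[#7:10@98 #8:3@97 #3:10@95] asks=[-]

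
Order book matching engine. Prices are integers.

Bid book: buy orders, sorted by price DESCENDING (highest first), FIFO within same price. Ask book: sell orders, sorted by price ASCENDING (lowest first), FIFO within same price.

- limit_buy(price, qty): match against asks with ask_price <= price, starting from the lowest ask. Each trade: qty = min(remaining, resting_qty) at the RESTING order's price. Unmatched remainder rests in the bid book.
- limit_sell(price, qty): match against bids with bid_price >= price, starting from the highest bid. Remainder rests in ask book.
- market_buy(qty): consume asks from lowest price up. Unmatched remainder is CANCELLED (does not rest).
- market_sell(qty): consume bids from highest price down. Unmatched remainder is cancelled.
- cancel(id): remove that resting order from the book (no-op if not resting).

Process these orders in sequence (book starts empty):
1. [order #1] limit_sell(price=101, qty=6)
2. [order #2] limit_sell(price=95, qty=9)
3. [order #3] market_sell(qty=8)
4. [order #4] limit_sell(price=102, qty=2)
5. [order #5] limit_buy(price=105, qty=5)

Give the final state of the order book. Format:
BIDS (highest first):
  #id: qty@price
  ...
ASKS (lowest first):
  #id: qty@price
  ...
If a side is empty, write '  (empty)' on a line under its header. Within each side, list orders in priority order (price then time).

After op 1 [order #1] limit_sell(price=101, qty=6): fills=none; bids=[-] asks=[#1:6@101]
After op 2 [order #2] limit_sell(price=95, qty=9): fills=none; bids=[-] asks=[#2:9@95 #1:6@101]
After op 3 [order #3] market_sell(qty=8): fills=none; bids=[-] asks=[#2:9@95 #1:6@101]
After op 4 [order #4] limit_sell(price=102, qty=2): fills=none; bids=[-] asks=[#2:9@95 #1:6@101 #4:2@102]
After op 5 [order #5] limit_buy(price=105, qty=5): fills=#5x#2:5@95; bids=[-] asks=[#2:4@95 #1:6@101 #4:2@102]

Answer: BIDS (highest first):
  (empty)
ASKS (lowest first):
  #2: 4@95
  #1: 6@101
  #4: 2@102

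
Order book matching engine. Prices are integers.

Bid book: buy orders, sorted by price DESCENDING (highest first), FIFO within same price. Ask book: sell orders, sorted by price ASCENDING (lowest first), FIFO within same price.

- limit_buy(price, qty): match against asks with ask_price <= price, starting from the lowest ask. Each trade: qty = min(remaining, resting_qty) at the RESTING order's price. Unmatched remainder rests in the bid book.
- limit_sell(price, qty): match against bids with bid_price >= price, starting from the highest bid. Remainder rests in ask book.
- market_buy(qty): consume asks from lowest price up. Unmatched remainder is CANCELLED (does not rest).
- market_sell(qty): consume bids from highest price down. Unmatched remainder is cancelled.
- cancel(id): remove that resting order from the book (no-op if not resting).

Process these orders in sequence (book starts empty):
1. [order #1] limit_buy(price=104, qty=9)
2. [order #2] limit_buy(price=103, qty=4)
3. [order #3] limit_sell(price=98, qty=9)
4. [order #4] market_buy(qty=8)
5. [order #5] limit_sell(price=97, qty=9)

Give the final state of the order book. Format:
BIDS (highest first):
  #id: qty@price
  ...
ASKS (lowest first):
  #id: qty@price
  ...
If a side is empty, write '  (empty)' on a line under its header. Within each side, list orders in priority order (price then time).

After op 1 [order #1] limit_buy(price=104, qty=9): fills=none; bids=[#1:9@104] asks=[-]
After op 2 [order #2] limit_buy(price=103, qty=4): fills=none; bids=[#1:9@104 #2:4@103] asks=[-]
After op 3 [order #3] limit_sell(price=98, qty=9): fills=#1x#3:9@104; bids=[#2:4@103] asks=[-]
After op 4 [order #4] market_buy(qty=8): fills=none; bids=[#2:4@103] asks=[-]
After op 5 [order #5] limit_sell(price=97, qty=9): fills=#2x#5:4@103; bids=[-] asks=[#5:5@97]

Answer: BIDS (highest first):
  (empty)
ASKS (lowest first):
  #5: 5@97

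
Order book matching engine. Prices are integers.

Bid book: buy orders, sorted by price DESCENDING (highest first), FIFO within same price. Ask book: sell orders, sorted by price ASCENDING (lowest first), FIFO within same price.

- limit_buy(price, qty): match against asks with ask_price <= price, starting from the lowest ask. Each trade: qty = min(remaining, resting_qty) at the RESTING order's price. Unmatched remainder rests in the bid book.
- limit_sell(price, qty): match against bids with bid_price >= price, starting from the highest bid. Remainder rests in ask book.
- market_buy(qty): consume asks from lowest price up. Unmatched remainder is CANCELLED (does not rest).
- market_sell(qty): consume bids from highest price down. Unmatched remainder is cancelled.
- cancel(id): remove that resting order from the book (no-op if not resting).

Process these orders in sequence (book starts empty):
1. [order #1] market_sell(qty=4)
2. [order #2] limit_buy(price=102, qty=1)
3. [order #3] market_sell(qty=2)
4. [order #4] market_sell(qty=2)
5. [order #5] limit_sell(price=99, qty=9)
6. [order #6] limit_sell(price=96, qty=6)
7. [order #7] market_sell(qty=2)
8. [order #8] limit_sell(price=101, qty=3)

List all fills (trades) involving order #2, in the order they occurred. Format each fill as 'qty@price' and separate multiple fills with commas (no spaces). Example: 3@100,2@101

Answer: 1@102

Derivation:
After op 1 [order #1] market_sell(qty=4): fills=none; bids=[-] asks=[-]
After op 2 [order #2] limit_buy(price=102, qty=1): fills=none; bids=[#2:1@102] asks=[-]
After op 3 [order #3] market_sell(qty=2): fills=#2x#3:1@102; bids=[-] asks=[-]
After op 4 [order #4] market_sell(qty=2): fills=none; bids=[-] asks=[-]
After op 5 [order #5] limit_sell(price=99, qty=9): fills=none; bids=[-] asks=[#5:9@99]
After op 6 [order #6] limit_sell(price=96, qty=6): fills=none; bids=[-] asks=[#6:6@96 #5:9@99]
After op 7 [order #7] market_sell(qty=2): fills=none; bids=[-] asks=[#6:6@96 #5:9@99]
After op 8 [order #8] limit_sell(price=101, qty=3): fills=none; bids=[-] asks=[#6:6@96 #5:9@99 #8:3@101]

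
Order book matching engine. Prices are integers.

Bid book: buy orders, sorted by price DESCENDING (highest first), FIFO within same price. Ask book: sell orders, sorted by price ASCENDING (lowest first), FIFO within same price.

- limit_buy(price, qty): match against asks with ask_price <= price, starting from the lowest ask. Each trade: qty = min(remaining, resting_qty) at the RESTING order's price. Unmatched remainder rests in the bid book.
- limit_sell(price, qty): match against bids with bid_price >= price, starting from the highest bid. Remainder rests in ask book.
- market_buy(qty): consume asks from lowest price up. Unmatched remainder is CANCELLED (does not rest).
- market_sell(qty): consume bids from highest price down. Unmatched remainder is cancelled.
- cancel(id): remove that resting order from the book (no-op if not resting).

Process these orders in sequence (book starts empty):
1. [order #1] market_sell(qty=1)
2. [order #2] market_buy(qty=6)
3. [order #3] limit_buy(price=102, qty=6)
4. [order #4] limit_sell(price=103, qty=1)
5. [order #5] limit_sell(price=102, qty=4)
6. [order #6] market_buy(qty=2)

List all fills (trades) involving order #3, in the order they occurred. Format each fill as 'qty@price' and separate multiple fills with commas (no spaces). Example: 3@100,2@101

Answer: 4@102

Derivation:
After op 1 [order #1] market_sell(qty=1): fills=none; bids=[-] asks=[-]
After op 2 [order #2] market_buy(qty=6): fills=none; bids=[-] asks=[-]
After op 3 [order #3] limit_buy(price=102, qty=6): fills=none; bids=[#3:6@102] asks=[-]
After op 4 [order #4] limit_sell(price=103, qty=1): fills=none; bids=[#3:6@102] asks=[#4:1@103]
After op 5 [order #5] limit_sell(price=102, qty=4): fills=#3x#5:4@102; bids=[#3:2@102] asks=[#4:1@103]
After op 6 [order #6] market_buy(qty=2): fills=#6x#4:1@103; bids=[#3:2@102] asks=[-]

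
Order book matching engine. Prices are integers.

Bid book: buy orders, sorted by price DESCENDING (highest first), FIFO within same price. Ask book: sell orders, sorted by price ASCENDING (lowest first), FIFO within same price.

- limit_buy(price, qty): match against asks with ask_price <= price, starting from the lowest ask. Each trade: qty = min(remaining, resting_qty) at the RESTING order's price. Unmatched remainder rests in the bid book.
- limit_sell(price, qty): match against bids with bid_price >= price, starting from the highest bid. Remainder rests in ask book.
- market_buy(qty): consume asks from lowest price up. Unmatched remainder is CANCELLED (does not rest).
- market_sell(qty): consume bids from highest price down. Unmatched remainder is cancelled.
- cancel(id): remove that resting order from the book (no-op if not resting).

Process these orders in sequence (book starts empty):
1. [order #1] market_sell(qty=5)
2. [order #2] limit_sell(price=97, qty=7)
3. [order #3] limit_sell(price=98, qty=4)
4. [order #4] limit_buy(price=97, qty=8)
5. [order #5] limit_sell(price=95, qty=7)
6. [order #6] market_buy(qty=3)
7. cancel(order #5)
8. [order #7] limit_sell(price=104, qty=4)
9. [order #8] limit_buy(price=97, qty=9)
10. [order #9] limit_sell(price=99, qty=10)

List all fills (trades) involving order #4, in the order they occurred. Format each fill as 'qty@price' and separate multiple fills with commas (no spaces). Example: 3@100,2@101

After op 1 [order #1] market_sell(qty=5): fills=none; bids=[-] asks=[-]
After op 2 [order #2] limit_sell(price=97, qty=7): fills=none; bids=[-] asks=[#2:7@97]
After op 3 [order #3] limit_sell(price=98, qty=4): fills=none; bids=[-] asks=[#2:7@97 #3:4@98]
After op 4 [order #4] limit_buy(price=97, qty=8): fills=#4x#2:7@97; bids=[#4:1@97] asks=[#3:4@98]
After op 5 [order #5] limit_sell(price=95, qty=7): fills=#4x#5:1@97; bids=[-] asks=[#5:6@95 #3:4@98]
After op 6 [order #6] market_buy(qty=3): fills=#6x#5:3@95; bids=[-] asks=[#5:3@95 #3:4@98]
After op 7 cancel(order #5): fills=none; bids=[-] asks=[#3:4@98]
After op 8 [order #7] limit_sell(price=104, qty=4): fills=none; bids=[-] asks=[#3:4@98 #7:4@104]
After op 9 [order #8] limit_buy(price=97, qty=9): fills=none; bids=[#8:9@97] asks=[#3:4@98 #7:4@104]
After op 10 [order #9] limit_sell(price=99, qty=10): fills=none; bids=[#8:9@97] asks=[#3:4@98 #9:10@99 #7:4@104]

Answer: 7@97,1@97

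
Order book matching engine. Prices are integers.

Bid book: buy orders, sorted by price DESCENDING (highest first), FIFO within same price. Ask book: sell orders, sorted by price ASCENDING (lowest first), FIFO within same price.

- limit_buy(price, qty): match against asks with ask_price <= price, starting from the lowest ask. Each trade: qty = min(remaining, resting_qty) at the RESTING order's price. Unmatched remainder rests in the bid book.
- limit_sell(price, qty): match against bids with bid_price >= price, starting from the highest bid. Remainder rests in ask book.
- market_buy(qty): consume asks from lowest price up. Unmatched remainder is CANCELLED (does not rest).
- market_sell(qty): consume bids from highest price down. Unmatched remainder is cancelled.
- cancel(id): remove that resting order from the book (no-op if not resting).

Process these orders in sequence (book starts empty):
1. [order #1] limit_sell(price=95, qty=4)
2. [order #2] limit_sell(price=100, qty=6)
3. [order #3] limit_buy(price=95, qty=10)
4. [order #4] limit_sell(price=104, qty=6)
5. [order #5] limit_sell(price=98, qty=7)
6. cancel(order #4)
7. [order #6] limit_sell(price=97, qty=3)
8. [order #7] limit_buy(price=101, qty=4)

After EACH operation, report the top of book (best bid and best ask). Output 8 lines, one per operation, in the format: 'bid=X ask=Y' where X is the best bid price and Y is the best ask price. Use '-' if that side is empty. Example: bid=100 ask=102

Answer: bid=- ask=95
bid=- ask=95
bid=95 ask=100
bid=95 ask=100
bid=95 ask=98
bid=95 ask=98
bid=95 ask=97
bid=95 ask=98

Derivation:
After op 1 [order #1] limit_sell(price=95, qty=4): fills=none; bids=[-] asks=[#1:4@95]
After op 2 [order #2] limit_sell(price=100, qty=6): fills=none; bids=[-] asks=[#1:4@95 #2:6@100]
After op 3 [order #3] limit_buy(price=95, qty=10): fills=#3x#1:4@95; bids=[#3:6@95] asks=[#2:6@100]
After op 4 [order #4] limit_sell(price=104, qty=6): fills=none; bids=[#3:6@95] asks=[#2:6@100 #4:6@104]
After op 5 [order #5] limit_sell(price=98, qty=7): fills=none; bids=[#3:6@95] asks=[#5:7@98 #2:6@100 #4:6@104]
After op 6 cancel(order #4): fills=none; bids=[#3:6@95] asks=[#5:7@98 #2:6@100]
After op 7 [order #6] limit_sell(price=97, qty=3): fills=none; bids=[#3:6@95] asks=[#6:3@97 #5:7@98 #2:6@100]
After op 8 [order #7] limit_buy(price=101, qty=4): fills=#7x#6:3@97 #7x#5:1@98; bids=[#3:6@95] asks=[#5:6@98 #2:6@100]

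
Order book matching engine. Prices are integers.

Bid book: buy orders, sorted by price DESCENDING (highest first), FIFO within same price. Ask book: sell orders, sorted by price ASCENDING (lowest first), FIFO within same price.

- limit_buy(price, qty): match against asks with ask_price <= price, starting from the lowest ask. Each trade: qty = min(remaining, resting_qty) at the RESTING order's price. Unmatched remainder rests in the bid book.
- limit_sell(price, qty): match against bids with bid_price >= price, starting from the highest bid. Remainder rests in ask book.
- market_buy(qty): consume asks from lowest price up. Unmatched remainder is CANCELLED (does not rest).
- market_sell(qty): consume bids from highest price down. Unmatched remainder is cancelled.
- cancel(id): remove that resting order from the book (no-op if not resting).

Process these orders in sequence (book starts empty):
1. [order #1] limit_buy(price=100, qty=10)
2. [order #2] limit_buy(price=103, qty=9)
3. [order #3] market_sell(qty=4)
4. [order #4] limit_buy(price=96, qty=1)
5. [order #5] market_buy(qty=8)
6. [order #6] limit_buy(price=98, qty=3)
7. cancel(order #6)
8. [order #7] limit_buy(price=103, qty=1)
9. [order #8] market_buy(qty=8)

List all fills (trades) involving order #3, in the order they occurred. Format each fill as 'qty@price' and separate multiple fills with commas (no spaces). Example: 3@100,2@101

Answer: 4@103

Derivation:
After op 1 [order #1] limit_buy(price=100, qty=10): fills=none; bids=[#1:10@100] asks=[-]
After op 2 [order #2] limit_buy(price=103, qty=9): fills=none; bids=[#2:9@103 #1:10@100] asks=[-]
After op 3 [order #3] market_sell(qty=4): fills=#2x#3:4@103; bids=[#2:5@103 #1:10@100] asks=[-]
After op 4 [order #4] limit_buy(price=96, qty=1): fills=none; bids=[#2:5@103 #1:10@100 #4:1@96] asks=[-]
After op 5 [order #5] market_buy(qty=8): fills=none; bids=[#2:5@103 #1:10@100 #4:1@96] asks=[-]
After op 6 [order #6] limit_buy(price=98, qty=3): fills=none; bids=[#2:5@103 #1:10@100 #6:3@98 #4:1@96] asks=[-]
After op 7 cancel(order #6): fills=none; bids=[#2:5@103 #1:10@100 #4:1@96] asks=[-]
After op 8 [order #7] limit_buy(price=103, qty=1): fills=none; bids=[#2:5@103 #7:1@103 #1:10@100 #4:1@96] asks=[-]
After op 9 [order #8] market_buy(qty=8): fills=none; bids=[#2:5@103 #7:1@103 #1:10@100 #4:1@96] asks=[-]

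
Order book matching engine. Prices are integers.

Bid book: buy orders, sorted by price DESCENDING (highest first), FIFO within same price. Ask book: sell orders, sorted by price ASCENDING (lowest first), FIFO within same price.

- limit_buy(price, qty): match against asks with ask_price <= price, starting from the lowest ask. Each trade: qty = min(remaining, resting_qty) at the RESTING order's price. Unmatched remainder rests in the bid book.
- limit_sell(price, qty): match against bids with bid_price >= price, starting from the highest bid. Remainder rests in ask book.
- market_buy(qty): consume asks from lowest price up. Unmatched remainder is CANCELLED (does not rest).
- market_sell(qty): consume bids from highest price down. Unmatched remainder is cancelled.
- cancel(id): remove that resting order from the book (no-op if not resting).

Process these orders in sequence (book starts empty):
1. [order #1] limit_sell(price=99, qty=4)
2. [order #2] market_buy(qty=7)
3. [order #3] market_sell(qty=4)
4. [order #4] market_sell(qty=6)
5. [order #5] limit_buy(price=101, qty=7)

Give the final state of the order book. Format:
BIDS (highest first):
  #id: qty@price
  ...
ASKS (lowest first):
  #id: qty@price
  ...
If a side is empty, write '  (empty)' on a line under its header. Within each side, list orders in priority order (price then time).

After op 1 [order #1] limit_sell(price=99, qty=4): fills=none; bids=[-] asks=[#1:4@99]
After op 2 [order #2] market_buy(qty=7): fills=#2x#1:4@99; bids=[-] asks=[-]
After op 3 [order #3] market_sell(qty=4): fills=none; bids=[-] asks=[-]
After op 4 [order #4] market_sell(qty=6): fills=none; bids=[-] asks=[-]
After op 5 [order #5] limit_buy(price=101, qty=7): fills=none; bids=[#5:7@101] asks=[-]

Answer: BIDS (highest first):
  #5: 7@101
ASKS (lowest first):
  (empty)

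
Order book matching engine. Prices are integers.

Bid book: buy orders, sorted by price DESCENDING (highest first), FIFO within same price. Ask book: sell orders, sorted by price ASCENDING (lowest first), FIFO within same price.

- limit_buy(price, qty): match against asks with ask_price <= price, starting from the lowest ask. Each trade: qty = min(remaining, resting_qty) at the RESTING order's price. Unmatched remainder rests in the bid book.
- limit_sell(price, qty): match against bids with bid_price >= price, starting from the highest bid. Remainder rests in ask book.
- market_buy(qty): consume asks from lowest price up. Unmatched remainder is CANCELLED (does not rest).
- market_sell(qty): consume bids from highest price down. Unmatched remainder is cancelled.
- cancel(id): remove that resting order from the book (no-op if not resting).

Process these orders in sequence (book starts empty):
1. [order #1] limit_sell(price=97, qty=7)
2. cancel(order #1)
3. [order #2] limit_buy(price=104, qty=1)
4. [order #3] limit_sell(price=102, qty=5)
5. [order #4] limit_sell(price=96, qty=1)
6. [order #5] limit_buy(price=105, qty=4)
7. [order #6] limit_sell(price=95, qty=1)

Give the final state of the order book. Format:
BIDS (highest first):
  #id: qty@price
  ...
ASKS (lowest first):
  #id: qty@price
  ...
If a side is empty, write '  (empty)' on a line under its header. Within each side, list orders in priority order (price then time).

Answer: BIDS (highest first):
  (empty)
ASKS (lowest first):
  #6: 1@95
  #3: 1@102

Derivation:
After op 1 [order #1] limit_sell(price=97, qty=7): fills=none; bids=[-] asks=[#1:7@97]
After op 2 cancel(order #1): fills=none; bids=[-] asks=[-]
After op 3 [order #2] limit_buy(price=104, qty=1): fills=none; bids=[#2:1@104] asks=[-]
After op 4 [order #3] limit_sell(price=102, qty=5): fills=#2x#3:1@104; bids=[-] asks=[#3:4@102]
After op 5 [order #4] limit_sell(price=96, qty=1): fills=none; bids=[-] asks=[#4:1@96 #3:4@102]
After op 6 [order #5] limit_buy(price=105, qty=4): fills=#5x#4:1@96 #5x#3:3@102; bids=[-] asks=[#3:1@102]
After op 7 [order #6] limit_sell(price=95, qty=1): fills=none; bids=[-] asks=[#6:1@95 #3:1@102]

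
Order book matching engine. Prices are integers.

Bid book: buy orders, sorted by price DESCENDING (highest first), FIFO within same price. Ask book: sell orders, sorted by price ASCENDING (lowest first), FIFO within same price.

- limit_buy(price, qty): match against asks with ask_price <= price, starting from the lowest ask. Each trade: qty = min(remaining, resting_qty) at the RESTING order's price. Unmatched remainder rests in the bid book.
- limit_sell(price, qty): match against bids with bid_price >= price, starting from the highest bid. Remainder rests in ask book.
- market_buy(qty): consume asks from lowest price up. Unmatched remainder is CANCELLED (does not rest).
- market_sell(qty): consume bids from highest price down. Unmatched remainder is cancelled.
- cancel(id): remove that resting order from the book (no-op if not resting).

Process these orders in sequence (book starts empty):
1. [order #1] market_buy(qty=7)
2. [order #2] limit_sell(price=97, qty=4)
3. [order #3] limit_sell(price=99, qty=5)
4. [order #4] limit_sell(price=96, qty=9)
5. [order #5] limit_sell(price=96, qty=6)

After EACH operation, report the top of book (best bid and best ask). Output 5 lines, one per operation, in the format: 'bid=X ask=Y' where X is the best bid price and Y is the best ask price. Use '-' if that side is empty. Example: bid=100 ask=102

Answer: bid=- ask=-
bid=- ask=97
bid=- ask=97
bid=- ask=96
bid=- ask=96

Derivation:
After op 1 [order #1] market_buy(qty=7): fills=none; bids=[-] asks=[-]
After op 2 [order #2] limit_sell(price=97, qty=4): fills=none; bids=[-] asks=[#2:4@97]
After op 3 [order #3] limit_sell(price=99, qty=5): fills=none; bids=[-] asks=[#2:4@97 #3:5@99]
After op 4 [order #4] limit_sell(price=96, qty=9): fills=none; bids=[-] asks=[#4:9@96 #2:4@97 #3:5@99]
After op 5 [order #5] limit_sell(price=96, qty=6): fills=none; bids=[-] asks=[#4:9@96 #5:6@96 #2:4@97 #3:5@99]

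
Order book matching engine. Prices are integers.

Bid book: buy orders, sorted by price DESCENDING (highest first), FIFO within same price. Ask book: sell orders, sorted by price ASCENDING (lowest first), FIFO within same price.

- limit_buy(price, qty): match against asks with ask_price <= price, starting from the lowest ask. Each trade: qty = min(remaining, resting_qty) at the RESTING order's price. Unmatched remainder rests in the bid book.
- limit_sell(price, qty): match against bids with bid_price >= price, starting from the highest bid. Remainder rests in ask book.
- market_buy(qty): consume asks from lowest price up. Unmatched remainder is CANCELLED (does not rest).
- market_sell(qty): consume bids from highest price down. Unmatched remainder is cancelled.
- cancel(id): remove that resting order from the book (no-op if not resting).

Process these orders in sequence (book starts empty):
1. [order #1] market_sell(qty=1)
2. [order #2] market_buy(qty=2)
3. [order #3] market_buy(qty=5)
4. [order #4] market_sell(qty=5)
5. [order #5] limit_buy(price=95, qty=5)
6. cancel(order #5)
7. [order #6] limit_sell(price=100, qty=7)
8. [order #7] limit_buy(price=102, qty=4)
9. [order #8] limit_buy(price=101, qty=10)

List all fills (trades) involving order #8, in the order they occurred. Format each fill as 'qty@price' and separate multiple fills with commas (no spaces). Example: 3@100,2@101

After op 1 [order #1] market_sell(qty=1): fills=none; bids=[-] asks=[-]
After op 2 [order #2] market_buy(qty=2): fills=none; bids=[-] asks=[-]
After op 3 [order #3] market_buy(qty=5): fills=none; bids=[-] asks=[-]
After op 4 [order #4] market_sell(qty=5): fills=none; bids=[-] asks=[-]
After op 5 [order #5] limit_buy(price=95, qty=5): fills=none; bids=[#5:5@95] asks=[-]
After op 6 cancel(order #5): fills=none; bids=[-] asks=[-]
After op 7 [order #6] limit_sell(price=100, qty=7): fills=none; bids=[-] asks=[#6:7@100]
After op 8 [order #7] limit_buy(price=102, qty=4): fills=#7x#6:4@100; bids=[-] asks=[#6:3@100]
After op 9 [order #8] limit_buy(price=101, qty=10): fills=#8x#6:3@100; bids=[#8:7@101] asks=[-]

Answer: 3@100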